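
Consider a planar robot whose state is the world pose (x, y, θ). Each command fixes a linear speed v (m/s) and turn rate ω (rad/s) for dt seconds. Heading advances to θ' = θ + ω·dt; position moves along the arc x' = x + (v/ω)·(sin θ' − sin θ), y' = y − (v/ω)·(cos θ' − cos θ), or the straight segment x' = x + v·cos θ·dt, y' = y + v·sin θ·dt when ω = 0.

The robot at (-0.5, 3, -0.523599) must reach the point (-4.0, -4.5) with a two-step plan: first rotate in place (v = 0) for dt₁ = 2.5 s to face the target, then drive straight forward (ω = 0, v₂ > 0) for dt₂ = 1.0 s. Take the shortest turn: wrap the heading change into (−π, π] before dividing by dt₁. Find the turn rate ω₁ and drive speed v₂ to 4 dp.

ω₁ = -0.5935, v₂ = 8.2765

heading to target = atan2(-4.5−3, -4−-0.5) = -2.0074
Δθ = wrap(-2.0074 − -0.5236) = -1.4838; ω₁ = Δθ/dt₁ = -0.5935
distance = √((-4−-0.5)² + (-4.5−3)²) = 8.2765; v₂ = distance/dt₂ = 8.2765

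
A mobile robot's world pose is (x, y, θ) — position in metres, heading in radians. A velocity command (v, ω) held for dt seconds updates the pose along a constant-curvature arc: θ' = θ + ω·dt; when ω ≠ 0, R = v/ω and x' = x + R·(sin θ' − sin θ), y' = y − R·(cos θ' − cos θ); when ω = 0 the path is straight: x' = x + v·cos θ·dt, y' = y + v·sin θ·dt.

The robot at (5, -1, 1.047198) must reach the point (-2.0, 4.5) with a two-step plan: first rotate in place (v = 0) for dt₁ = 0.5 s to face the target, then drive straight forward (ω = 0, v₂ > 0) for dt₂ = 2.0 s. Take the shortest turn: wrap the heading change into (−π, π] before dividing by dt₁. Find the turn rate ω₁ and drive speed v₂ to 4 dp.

heading to target = atan2(4.5−-1, -2−5) = 2.4756
Δθ = wrap(2.4756 − 1.0472) = 1.4284; ω₁ = Δθ/dt₁ = 2.8569
distance = √((-2−5)² + (4.5−-1)²) = 8.9022; v₂ = distance/dt₂ = 4.4511

ω₁ = 2.8569, v₂ = 4.4511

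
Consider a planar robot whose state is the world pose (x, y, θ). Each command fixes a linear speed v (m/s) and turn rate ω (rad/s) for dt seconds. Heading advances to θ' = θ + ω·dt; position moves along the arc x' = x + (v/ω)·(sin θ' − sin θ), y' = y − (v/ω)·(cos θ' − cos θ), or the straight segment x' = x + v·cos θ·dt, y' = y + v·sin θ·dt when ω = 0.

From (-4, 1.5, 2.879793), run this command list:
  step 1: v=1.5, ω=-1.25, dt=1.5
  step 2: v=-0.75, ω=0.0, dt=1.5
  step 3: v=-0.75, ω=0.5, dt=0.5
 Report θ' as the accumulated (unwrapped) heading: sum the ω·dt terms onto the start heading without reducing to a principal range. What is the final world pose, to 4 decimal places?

(-5.4652, 2.0148, 1.2548)

step 1: θ'=1.0048 (R=-1.2000) → pose (-4.7023, 3.3026, 1.0048)
step 2: θ'=1.0048 (straight) → pose (-5.3056, 2.3531, 1.0048)
step 3: θ'=1.2548 (R=-1.5000) → pose (-5.4652, 2.0148, 1.2548)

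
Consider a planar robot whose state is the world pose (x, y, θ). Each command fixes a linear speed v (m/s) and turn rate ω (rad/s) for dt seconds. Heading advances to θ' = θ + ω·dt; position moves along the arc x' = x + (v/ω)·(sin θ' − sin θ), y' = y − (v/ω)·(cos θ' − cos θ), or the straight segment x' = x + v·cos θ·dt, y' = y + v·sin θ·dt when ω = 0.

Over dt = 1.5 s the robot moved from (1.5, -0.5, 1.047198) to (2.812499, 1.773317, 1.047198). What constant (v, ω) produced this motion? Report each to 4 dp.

v = 1.7500, ω = 0.0000

Δθ = 1.047198 − 1.047198 = 0.000000
ω = Δθ/dt = 0.000000/1.5 = 0.0000
ω = 0 → v = (Δx·cos θ + Δy·sin θ)/dt = 1.7500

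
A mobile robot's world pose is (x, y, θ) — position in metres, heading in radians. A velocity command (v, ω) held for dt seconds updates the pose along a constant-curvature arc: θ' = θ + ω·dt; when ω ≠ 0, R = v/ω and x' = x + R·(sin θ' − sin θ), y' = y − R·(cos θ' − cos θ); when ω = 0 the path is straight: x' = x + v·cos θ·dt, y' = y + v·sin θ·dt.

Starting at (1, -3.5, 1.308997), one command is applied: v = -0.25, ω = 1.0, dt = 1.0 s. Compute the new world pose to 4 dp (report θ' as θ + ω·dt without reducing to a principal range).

(1.0566, -3.7329, 2.3090)

θ' = 1.3090 + 1.0·1.0 = 2.3090
R = v/ω = -0.25/1.0 = -0.2500
x' = 1 + -0.2500·(sin 2.3090 − sin 1.3090) = 1.0566
y' = -3.5 − -0.2500·(cos 2.3090 − cos 1.3090) = -3.7329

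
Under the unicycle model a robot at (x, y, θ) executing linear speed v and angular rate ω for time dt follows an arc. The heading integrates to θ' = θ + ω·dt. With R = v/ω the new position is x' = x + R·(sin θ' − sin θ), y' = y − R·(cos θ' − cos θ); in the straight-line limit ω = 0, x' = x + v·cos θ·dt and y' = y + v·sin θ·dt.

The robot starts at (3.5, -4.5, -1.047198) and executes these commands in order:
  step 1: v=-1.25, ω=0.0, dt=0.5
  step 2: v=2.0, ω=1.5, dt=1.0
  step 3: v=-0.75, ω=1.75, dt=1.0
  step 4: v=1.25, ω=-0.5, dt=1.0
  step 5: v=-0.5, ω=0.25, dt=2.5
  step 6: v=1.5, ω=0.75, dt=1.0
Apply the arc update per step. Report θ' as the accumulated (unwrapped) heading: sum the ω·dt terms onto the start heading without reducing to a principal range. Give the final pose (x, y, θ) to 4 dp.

(3.5086, -4.4696, 3.0778)

step 1: θ'=-1.0472 (straight) → pose (3.1875, -3.9587, -1.0472)
step 2: θ'=0.4528 (R=1.3333) → pose (4.9255, -4.4910, 0.4528)
step 3: θ'=2.2028 (R=-0.4286) → pose (4.7672, -5.1296, 2.2028)
step 4: θ'=1.7028 (R=-2.5000) → pose (4.3061, -3.9817, 1.7028)
step 5: θ'=2.3278 (R=-2.0000) → pose (4.8349, -5.0920, 2.3278)
step 6: θ'=3.0778 (R=2.0000) → pose (3.5086, -4.4696, 3.0778)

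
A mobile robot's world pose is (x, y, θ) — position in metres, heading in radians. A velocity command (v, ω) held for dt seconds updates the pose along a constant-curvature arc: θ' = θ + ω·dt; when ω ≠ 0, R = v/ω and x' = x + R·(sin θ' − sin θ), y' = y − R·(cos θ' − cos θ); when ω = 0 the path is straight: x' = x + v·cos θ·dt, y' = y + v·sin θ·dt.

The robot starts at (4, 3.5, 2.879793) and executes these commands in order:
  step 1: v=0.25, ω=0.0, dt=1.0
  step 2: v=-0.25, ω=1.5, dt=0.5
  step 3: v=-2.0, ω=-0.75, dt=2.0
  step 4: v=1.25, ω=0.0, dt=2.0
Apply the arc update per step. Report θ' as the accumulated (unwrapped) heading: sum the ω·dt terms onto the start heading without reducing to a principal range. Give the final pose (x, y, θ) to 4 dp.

step 1: θ'=2.8798 (straight) → pose (3.7585, 3.5647, 2.8798)
step 2: θ'=3.6298 (R=-0.1667) → pose (3.8798, 3.5785, 3.6298)
step 3: θ'=2.1298 (R=2.6667) → pose (7.3914, 2.6376, 2.1298)
step 4: θ'=2.1298 (straight) → pose (6.0655, 4.7571, 2.1298)

(6.0655, 4.7571, 2.1298)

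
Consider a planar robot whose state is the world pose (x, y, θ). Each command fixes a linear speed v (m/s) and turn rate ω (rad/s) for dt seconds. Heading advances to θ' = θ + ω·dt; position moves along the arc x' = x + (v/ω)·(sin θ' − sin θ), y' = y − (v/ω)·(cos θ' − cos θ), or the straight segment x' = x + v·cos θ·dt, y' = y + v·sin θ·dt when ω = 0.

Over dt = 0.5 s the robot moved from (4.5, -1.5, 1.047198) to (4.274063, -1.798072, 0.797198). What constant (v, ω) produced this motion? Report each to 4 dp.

v = -0.7500, ω = -0.5000

Δθ = 0.797198 − 1.047198 = -0.250000
ω = Δθ/dt = -0.250000/0.5 = -0.5000
R = −Δy/(cos θ' − cos θ) = 1.5000
v = R·ω = 1.5000·-0.5000 = -0.7500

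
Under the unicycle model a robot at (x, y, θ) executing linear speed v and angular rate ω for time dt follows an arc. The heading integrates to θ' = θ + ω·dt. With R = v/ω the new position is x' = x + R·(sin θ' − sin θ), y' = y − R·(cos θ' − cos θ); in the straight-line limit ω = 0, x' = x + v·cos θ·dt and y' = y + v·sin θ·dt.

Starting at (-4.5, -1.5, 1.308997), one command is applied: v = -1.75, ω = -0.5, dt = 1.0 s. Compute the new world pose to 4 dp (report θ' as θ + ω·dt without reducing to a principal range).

(-5.3482, -3.0099, 0.8090)

θ' = 1.3090 + -0.5·1.0 = 0.8090
R = v/ω = -1.75/-0.5 = 3.5000
x' = -4.5 + 3.5000·(sin 0.8090 − sin 1.3090) = -5.3482
y' = -1.5 − 3.5000·(cos 0.8090 − cos 1.3090) = -3.0099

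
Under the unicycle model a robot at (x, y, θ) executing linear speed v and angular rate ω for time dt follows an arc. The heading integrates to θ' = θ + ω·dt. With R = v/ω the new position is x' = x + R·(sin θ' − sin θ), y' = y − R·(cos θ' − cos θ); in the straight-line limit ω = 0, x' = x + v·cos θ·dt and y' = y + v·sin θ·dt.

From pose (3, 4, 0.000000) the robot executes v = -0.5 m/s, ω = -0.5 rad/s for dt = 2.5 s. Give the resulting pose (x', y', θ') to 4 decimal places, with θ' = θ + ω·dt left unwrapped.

θ' = 0.0000 + -0.5·2.5 = -1.2500
R = v/ω = -0.5/-0.5 = 1.0000
x' = 3 + 1.0000·(sin -1.2500 − sin 0.0000) = 2.0510
y' = 4 − 1.0000·(cos -1.2500 − cos 0.0000) = 4.6847

(2.0510, 4.6847, -1.2500)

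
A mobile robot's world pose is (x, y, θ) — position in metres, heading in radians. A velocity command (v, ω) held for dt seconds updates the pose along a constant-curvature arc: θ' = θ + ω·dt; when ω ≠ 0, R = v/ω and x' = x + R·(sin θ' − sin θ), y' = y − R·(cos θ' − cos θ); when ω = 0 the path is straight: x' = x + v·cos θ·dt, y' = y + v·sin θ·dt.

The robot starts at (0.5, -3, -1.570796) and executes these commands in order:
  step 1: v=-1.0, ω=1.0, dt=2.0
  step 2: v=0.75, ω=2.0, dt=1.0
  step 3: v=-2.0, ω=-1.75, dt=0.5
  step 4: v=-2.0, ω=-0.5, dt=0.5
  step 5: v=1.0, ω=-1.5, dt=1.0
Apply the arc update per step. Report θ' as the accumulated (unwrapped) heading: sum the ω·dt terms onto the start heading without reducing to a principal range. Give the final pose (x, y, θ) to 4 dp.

step 1: θ'=0.4292 (R=-1.0000) → pose (-0.9161, -2.0907, 0.4292)
step 2: θ'=2.4292 (R=0.3750) → pose (-0.8271, -1.4659, 2.4292)
step 3: θ'=1.5542 (R=1.1429) → pose (-0.4314, -2.3498, 1.5542)
step 4: θ'=1.3042 (R=4.0000) → pose (-0.5722, -3.3372, 1.3042)
step 5: θ'=-0.1958 (R=-0.6667) → pose (0.2007, -2.8589, -0.1958)

(0.2007, -2.8589, -0.1958)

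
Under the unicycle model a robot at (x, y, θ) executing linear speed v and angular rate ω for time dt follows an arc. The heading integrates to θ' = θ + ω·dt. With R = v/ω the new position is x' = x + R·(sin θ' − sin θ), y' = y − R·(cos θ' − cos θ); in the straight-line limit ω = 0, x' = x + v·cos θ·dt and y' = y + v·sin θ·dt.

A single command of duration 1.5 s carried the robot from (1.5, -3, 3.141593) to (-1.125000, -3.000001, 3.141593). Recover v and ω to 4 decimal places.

Δθ = 3.141593 − 3.141593 = 0.000000
ω = Δθ/dt = 0.000000/1.5 = 0.0000
ω = 0 → v = (Δx·cos θ + Δy·sin θ)/dt = 1.7500

v = 1.7500, ω = 0.0000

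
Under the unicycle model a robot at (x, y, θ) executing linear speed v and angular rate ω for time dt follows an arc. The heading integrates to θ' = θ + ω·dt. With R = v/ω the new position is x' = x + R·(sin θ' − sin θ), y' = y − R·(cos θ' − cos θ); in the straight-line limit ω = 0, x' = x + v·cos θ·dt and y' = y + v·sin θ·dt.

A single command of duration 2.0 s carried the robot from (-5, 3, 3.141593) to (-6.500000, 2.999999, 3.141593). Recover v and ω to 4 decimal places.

Δθ = 3.141593 − 3.141593 = 0.000000
ω = Δθ/dt = 0.000000/2.0 = 0.0000
ω = 0 → v = (Δx·cos θ + Δy·sin θ)/dt = 0.7500

v = 0.7500, ω = 0.0000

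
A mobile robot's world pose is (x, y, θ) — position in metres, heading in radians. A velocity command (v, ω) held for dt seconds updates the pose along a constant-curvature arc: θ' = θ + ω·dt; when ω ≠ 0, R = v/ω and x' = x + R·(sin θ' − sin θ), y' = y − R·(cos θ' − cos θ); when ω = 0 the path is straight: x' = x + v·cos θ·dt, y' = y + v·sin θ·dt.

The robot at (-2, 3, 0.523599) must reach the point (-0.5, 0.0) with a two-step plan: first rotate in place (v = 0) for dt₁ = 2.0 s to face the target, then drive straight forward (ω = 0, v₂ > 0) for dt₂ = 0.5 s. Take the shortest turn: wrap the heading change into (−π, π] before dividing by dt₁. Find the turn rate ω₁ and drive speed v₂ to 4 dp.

ω₁ = -0.8154, v₂ = 6.7082

heading to target = atan2(0−3, -0.5−-2) = -1.1071
Δθ = wrap(-1.1071 − 0.5236) = -1.6307; ω₁ = Δθ/dt₁ = -0.8154
distance = √((-0.5−-2)² + (0−3)²) = 3.3541; v₂ = distance/dt₂ = 6.7082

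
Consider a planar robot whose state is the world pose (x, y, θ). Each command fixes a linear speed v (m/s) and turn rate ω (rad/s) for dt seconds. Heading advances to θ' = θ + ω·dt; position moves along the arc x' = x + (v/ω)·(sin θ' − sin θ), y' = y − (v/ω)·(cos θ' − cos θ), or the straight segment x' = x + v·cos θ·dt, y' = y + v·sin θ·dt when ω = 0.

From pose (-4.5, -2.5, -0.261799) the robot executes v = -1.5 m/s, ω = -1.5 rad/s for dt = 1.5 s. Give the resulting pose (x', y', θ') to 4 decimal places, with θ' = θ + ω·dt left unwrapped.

θ' = -0.2618 + -1.5·1.5 = -2.5118
R = v/ω = -1.5/-1.5 = 1.0000
x' = -4.5 + 1.0000·(sin -2.5118 − sin -0.2618) = -4.8302
y' = -2.5 − 1.0000·(cos -2.5118 − cos -0.2618) = -0.7259

(-4.8302, -0.7259, -2.5118)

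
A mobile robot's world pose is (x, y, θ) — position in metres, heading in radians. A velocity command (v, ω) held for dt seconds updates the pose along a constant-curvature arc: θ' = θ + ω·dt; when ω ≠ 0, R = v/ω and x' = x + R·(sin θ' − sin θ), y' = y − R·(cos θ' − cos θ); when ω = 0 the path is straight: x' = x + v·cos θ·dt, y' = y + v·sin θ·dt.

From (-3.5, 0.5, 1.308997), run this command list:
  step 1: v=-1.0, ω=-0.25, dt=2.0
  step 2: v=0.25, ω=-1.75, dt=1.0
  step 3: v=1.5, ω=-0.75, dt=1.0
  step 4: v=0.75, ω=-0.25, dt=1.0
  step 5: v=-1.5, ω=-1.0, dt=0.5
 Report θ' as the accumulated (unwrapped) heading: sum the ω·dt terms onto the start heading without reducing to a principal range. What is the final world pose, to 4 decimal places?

step 1: θ'=0.8090 (R=4.0000) → pose (-4.4693, -1.2256, 0.8090)
step 2: θ'=-0.9410 (R=-0.1429) → pose (-4.2505, -1.2401, -0.9410)
step 3: θ'=-1.6910 (R=-2.0000) → pose (-3.8812, -2.6579, -1.6910)
step 4: θ'=-1.9410 (R=-3.0000) → pose (-4.0628, -3.3835, -1.9410)
step 5: θ'=-2.4410 (R=1.5000) → pose (-3.6315, -2.7796, -2.4410)

(-3.6315, -2.7796, -2.4410)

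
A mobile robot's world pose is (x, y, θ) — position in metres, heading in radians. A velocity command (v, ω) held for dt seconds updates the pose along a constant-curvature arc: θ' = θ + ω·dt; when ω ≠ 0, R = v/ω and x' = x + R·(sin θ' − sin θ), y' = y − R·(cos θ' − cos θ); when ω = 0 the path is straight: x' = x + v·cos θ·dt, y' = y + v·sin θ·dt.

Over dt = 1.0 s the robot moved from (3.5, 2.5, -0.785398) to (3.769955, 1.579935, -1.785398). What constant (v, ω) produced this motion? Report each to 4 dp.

v = 1.0000, ω = -1.0000

Δθ = -1.785398 − -0.785398 = -1.000000
ω = Δθ/dt = -1.000000/1.0 = -1.0000
R = −Δy/(cos θ' − cos θ) = -1.0000
v = R·ω = -1.0000·-1.0000 = 1.0000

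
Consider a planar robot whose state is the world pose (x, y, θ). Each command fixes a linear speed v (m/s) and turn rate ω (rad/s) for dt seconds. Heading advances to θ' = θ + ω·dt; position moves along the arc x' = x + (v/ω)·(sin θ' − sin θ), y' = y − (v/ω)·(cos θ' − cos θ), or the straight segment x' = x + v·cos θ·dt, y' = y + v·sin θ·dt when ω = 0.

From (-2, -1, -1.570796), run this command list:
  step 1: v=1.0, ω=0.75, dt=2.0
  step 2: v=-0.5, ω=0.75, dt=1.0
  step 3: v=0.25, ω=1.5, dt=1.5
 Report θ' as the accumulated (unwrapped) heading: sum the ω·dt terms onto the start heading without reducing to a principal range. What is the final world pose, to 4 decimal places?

(-1.2965, -2.1837, 2.9292)

step 1: θ'=-0.0708 (R=1.3333) → pose (-0.7610, -2.3300, -0.0708)
step 2: θ'=0.6792 (R=-0.6667) → pose (-1.2269, -2.4763, 0.6792)
step 3: θ'=2.9292 (R=0.1667) → pose (-1.2965, -2.1837, 2.9292)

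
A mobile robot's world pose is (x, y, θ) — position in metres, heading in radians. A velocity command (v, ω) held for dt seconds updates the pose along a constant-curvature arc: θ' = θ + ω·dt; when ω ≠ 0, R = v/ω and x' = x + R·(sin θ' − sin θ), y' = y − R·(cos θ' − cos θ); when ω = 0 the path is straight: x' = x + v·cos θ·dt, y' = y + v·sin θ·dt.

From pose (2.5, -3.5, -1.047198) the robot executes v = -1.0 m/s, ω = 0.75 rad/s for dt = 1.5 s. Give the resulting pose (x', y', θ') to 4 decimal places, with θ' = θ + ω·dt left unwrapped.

θ' = -1.0472 + 0.75·1.5 = 0.0778
R = v/ω = -1.0/0.75 = -1.3333
x' = 2.5 + -1.3333·(sin 0.0778 − sin -1.0472) = 1.2417
y' = -3.5 − -1.3333·(cos 0.0778 − cos -1.0472) = -2.8374

(1.2417, -2.8374, 0.0778)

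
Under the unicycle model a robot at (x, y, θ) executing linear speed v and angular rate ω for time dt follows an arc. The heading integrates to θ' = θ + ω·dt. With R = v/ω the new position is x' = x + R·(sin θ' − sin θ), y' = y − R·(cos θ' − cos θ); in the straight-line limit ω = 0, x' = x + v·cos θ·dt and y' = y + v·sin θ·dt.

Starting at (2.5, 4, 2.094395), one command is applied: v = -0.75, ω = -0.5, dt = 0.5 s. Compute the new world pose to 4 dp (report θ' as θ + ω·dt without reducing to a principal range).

θ' = 2.0944 + -0.5·0.5 = 1.8444
R = v/ω = -0.75/-0.5 = 1.5000
x' = 2.5 + 1.5000·(sin 1.8444 − sin 2.0944) = 2.6452
y' = 4 − 1.5000·(cos 1.8444 − cos 2.0944) = 3.6553

(2.6452, 3.6553, 1.8444)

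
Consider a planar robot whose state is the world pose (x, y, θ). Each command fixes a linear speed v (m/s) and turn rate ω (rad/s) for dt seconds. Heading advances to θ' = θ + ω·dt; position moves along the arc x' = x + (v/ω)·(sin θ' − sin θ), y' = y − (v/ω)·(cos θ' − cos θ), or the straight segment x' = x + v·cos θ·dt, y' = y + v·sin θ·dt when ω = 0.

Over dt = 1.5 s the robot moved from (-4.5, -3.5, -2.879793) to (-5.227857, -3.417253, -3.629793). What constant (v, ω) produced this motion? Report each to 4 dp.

Δθ = -3.629793 − -2.879793 = -0.750000
ω = Δθ/dt = -0.750000/1.5 = -0.5000
R = Δx/(sin θ' − sin θ) = -1.0000
v = R·ω = -1.0000·-0.5000 = 0.5000

v = 0.5000, ω = -0.5000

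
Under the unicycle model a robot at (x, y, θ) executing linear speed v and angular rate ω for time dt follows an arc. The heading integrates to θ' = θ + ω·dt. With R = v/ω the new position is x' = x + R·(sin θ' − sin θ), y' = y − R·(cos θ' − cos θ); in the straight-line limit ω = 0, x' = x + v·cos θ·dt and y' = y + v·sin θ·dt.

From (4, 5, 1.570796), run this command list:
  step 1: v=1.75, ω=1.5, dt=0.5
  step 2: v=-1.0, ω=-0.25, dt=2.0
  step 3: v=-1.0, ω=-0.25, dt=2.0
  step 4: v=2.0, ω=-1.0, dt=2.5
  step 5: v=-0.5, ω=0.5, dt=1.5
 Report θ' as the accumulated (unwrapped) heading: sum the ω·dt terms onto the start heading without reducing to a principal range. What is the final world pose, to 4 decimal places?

(7.9141, 2.8752, -0.4292)

step 1: θ'=2.3208 (R=1.1667) → pose (3.6870, 5.7952, 2.3208)
step 2: θ'=1.8208 (R=4.0000) → pose (4.6359, 4.0583, 1.8208)
step 3: θ'=1.3208 (R=4.0000) → pose (4.6359, 2.0791, 1.3208)
step 4: θ'=-1.1792 (R=-2.0000) → pose (8.4223, 2.3476, -1.1792)
step 5: θ'=-0.4292 (R=-1.0000) → pose (7.9141, 2.8752, -0.4292)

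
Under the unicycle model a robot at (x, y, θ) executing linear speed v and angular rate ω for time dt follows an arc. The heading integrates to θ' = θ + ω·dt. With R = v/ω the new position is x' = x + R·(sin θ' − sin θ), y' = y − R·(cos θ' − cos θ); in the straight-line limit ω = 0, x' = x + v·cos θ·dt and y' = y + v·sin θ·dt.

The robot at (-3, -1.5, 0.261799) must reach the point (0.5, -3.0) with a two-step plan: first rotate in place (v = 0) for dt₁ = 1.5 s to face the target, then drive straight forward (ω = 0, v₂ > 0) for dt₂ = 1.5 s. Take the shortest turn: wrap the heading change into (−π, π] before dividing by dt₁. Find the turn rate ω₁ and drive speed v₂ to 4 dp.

ω₁ = -0.4445, v₂ = 2.5386

heading to target = atan2(-3−-1.5, 0.5−-3) = -0.4049
Δθ = wrap(-0.4049 − 0.2618) = -0.6667; ω₁ = Δθ/dt₁ = -0.4445
distance = √((0.5−-3)² + (-3−-1.5)²) = 3.8079; v₂ = distance/dt₂ = 2.5386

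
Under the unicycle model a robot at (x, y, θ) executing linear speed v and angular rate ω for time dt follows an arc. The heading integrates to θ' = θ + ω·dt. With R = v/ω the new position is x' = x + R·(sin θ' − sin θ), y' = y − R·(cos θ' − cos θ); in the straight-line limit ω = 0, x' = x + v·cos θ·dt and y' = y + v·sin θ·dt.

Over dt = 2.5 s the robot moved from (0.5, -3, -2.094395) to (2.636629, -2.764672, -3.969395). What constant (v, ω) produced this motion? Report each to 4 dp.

v = -1.0000, ω = -0.7500

Δθ = -3.969395 − -2.094395 = -1.875000
ω = Δθ/dt = -1.875000/2.5 = -0.7500
R = Δx/(sin θ' − sin θ) = 1.3333
v = R·ω = 1.3333·-0.7500 = -1.0000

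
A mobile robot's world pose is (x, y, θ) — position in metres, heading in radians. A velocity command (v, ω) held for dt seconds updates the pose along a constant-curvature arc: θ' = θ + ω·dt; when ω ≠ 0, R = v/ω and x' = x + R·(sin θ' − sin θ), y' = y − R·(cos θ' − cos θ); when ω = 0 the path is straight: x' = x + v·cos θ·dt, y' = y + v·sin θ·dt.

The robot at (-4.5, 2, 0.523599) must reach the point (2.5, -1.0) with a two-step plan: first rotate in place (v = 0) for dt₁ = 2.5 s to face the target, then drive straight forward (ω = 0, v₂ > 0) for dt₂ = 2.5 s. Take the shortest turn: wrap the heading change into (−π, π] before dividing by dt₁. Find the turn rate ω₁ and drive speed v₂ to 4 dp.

heading to target = atan2(-1−2, 2.5−-4.5) = -0.4049
Δθ = wrap(-0.4049 − 0.5236) = -0.9285; ω₁ = Δθ/dt₁ = -0.3714
distance = √((2.5−-4.5)² + (-1−2)²) = 7.6158; v₂ = distance/dt₂ = 3.0463

ω₁ = -0.3714, v₂ = 3.0463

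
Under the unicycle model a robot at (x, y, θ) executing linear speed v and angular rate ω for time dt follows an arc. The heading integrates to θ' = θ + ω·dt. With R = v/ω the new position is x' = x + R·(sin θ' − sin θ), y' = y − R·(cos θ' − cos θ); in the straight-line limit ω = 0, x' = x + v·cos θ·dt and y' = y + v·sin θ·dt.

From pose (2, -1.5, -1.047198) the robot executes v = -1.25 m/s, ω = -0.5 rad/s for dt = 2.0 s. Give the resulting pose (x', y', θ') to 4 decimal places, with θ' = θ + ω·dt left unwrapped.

(1.9434, 0.8965, -2.0472)

θ' = -1.0472 + -0.5·2.0 = -2.0472
R = v/ω = -1.25/-0.5 = 2.5000
x' = 2 + 2.5000·(sin -2.0472 − sin -1.0472) = 1.9434
y' = -1.5 − 2.5000·(cos -2.0472 − cos -1.0472) = 0.8965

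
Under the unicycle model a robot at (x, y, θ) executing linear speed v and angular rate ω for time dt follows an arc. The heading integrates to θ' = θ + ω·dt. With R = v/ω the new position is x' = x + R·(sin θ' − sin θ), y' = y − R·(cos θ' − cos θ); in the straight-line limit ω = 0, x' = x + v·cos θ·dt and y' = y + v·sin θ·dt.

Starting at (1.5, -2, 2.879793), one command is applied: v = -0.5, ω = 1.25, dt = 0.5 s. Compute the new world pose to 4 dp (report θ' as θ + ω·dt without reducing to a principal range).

θ' = 2.8798 + 1.25·0.5 = 3.5048
R = v/ω = -0.5/1.25 = -0.4000
x' = 1.5 + -0.4000·(sin 3.5048 − sin 2.8798) = 1.7456
y' = -2 − -0.4000·(cos 3.5048 − cos 2.8798) = -1.9875

(1.7456, -1.9875, 3.5048)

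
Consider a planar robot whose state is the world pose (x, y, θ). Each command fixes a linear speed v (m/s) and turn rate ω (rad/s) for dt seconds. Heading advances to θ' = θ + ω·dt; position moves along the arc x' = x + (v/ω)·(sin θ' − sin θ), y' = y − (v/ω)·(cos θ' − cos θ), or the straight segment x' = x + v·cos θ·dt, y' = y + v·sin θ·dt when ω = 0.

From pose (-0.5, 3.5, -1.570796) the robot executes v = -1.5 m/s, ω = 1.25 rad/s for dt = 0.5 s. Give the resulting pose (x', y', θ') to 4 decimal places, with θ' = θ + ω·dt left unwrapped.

θ' = -1.5708 + 1.25·0.5 = -0.9458
R = v/ω = -1.5/1.25 = -1.2000
x' = -0.5 + -1.2000·(sin -0.9458 − sin -1.5708) = -0.7268
y' = 3.5 − -1.2000·(cos -0.9458 − cos -1.5708) = 4.2021

(-0.7268, 4.2021, -0.9458)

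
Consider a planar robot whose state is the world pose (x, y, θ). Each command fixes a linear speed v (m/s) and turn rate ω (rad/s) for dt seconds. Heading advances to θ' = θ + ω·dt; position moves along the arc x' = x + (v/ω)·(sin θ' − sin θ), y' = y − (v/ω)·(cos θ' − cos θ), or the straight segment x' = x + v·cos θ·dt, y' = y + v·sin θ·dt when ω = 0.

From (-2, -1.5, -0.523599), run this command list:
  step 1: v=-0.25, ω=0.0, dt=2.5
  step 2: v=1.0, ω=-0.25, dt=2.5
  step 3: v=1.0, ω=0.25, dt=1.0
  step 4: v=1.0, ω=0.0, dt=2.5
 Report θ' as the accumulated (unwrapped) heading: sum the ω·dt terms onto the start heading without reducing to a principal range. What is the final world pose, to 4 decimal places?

(1.1832, -5.8204, -0.8986)

step 1: θ'=-0.5236 (straight) → pose (-2.5413, -1.1875, -0.5236)
step 2: θ'=-1.1486 (R=-4.0000) → pose (-0.8925, -3.0125, -1.1486)
step 3: θ'=-0.8986 (R=4.0000) → pose (-0.3736, -3.8643, -0.8986)
step 4: θ'=-0.8986 (straight) → pose (1.1832, -5.8204, -0.8986)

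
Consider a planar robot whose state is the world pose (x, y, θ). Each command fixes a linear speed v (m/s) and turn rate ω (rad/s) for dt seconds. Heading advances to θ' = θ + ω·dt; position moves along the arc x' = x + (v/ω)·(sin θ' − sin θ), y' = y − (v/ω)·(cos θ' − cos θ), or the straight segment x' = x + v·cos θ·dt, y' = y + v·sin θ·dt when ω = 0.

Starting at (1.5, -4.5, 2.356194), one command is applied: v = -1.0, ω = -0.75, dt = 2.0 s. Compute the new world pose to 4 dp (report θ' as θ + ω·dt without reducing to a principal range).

θ' = 2.3562 + -0.75·2.0 = 0.8562
R = v/ω = -1.0/-0.75 = 1.3333
x' = 1.5 + 1.3333·(sin 0.8562 − sin 2.3562) = 1.5643
y' = -4.5 − 1.3333·(cos 0.8562 − cos 2.3562) = -6.3166

(1.5643, -6.3166, 0.8562)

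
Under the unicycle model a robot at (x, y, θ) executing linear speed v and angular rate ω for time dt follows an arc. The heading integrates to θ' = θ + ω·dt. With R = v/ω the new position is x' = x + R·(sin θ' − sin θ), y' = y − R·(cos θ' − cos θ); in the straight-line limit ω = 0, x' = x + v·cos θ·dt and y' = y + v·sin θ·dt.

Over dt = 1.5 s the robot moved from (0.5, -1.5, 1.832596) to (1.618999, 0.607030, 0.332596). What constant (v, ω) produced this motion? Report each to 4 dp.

Δθ = 0.332596 − 1.832596 = -1.500000
ω = Δθ/dt = -1.500000/1.5 = -1.0000
R = −Δy/(cos θ' − cos θ) = -1.7500
v = R·ω = -1.7500·-1.0000 = 1.7500

v = 1.7500, ω = -1.0000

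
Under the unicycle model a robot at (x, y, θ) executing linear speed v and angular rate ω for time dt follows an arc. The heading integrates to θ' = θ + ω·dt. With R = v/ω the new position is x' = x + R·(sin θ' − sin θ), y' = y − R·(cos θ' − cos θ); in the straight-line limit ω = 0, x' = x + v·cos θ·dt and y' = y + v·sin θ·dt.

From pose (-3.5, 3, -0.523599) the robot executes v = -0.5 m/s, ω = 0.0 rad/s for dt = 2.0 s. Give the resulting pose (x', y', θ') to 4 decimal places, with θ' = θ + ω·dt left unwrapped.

θ' = -0.5236 + 0.0·2.0 = -0.5236
ω = 0 → straight: x' = -3.5 + -0.5·cos(-0.5236)·2.0 = -4.3660
y' = 3 + -0.5·sin(-0.5236)·2.0 = 3.5000

(-4.3660, 3.5000, -0.5236)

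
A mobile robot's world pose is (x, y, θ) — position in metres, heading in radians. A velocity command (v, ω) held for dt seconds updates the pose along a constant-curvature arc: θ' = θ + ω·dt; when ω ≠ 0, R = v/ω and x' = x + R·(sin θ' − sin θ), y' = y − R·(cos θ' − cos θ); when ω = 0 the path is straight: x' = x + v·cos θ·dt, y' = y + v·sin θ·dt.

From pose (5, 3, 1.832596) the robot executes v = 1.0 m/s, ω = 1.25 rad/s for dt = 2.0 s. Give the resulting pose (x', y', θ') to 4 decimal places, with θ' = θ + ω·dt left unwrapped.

(3.4843, 3.0895, 4.3326)

θ' = 1.8326 + 1.25·2.0 = 4.3326
R = v/ω = 1.0/1.25 = 0.8000
x' = 5 + 0.8000·(sin 4.3326 − sin 1.8326) = 3.4843
y' = 3 − 0.8000·(cos 4.3326 − cos 1.8326) = 3.0895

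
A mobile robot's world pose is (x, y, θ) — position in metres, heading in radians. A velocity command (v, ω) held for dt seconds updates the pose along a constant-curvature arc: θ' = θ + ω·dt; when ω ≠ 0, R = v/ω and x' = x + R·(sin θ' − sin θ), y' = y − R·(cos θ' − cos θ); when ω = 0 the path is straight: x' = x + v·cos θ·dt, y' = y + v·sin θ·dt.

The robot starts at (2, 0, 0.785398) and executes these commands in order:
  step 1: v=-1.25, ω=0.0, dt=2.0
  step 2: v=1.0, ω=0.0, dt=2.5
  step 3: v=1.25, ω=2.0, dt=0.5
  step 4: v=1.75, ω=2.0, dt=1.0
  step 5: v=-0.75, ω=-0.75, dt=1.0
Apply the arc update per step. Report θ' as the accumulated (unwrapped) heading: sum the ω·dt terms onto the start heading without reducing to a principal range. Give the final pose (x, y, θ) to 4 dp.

step 1: θ'=0.7854 (straight) → pose (0.2322, -1.7678, 0.7854)
step 2: θ'=0.7854 (straight) → pose (2.0000, 0.0000, 0.7854)
step 3: θ'=1.7854 (R=0.6250) → pose (2.1687, 0.5750, 1.7854)
step 4: θ'=3.7854 (R=0.8750) → pose (0.7886, 1.0885, 3.7854)
step 5: θ'=3.0354 (R=1.0000) → pose (1.4948, 1.2831, 3.0354)

(1.4948, 1.2831, 3.0354)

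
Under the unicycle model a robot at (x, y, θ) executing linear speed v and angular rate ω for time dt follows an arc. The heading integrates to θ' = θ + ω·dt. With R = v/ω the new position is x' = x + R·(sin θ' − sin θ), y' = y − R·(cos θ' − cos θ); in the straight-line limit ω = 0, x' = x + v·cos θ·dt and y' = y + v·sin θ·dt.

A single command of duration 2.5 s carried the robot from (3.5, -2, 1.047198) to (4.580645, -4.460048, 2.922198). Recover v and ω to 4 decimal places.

Δθ = 2.922198 − 1.047198 = 1.875000
ω = Δθ/dt = 1.875000/2.5 = 0.7500
R = −Δy/(cos θ' − cos θ) = -1.6667
v = R·ω = -1.6667·0.7500 = -1.2500

v = -1.2500, ω = 0.7500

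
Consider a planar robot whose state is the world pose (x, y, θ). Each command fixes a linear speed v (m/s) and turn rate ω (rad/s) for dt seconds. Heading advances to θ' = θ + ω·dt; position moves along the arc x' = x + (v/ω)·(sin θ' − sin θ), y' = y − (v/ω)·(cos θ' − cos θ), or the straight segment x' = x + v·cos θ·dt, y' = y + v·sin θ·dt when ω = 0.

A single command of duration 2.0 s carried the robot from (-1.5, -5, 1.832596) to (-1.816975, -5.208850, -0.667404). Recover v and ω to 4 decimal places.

v = -0.2500, ω = -1.2500

Δθ = -0.667404 − 1.832596 = -2.500000
ω = Δθ/dt = -2.500000/2.0 = -1.2500
R = Δx/(sin θ' − sin θ) = 0.2000
v = R·ω = 0.2000·-1.2500 = -0.2500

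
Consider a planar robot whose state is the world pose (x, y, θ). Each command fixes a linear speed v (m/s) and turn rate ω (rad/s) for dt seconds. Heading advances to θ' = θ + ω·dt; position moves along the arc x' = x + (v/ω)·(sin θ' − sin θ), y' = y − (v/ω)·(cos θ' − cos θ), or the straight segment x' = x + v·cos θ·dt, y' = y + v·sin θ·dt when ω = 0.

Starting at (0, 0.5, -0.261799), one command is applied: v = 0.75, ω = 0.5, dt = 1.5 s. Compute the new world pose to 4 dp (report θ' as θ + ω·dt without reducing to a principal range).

(1.0918, 0.6241, 0.4882)

θ' = -0.2618 + 0.5·1.5 = 0.4882
R = v/ω = 0.75/0.5 = 1.5000
x' = 0 + 1.5000·(sin 0.4882 − sin -0.2618) = 1.0918
y' = 0.5 − 1.5000·(cos 0.4882 − cos -0.2618) = 0.6241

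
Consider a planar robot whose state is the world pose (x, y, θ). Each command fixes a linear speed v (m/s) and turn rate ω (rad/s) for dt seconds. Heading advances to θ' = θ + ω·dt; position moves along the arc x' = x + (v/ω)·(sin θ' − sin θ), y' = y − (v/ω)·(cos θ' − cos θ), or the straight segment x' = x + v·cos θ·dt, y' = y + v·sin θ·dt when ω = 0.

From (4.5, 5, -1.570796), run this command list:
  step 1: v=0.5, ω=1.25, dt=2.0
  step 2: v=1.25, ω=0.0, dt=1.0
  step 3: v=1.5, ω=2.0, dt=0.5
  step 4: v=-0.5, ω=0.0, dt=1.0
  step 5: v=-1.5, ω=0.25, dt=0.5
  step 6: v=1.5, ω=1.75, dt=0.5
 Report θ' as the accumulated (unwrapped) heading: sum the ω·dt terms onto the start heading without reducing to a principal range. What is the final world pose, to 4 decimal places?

(5.9734, 5.7611, 2.9292)

step 1: θ'=0.9292 (R=0.4000) → pose (5.2205, 4.7606, 0.9292)
step 2: θ'=0.9292 (straight) → pose (5.9685, 5.7620, 0.9292)
step 3: θ'=1.9292 (R=0.7500) → pose (6.0700, 6.4740, 1.9292)
step 4: θ'=1.9292 (straight) → pose (6.2454, 6.0058, 1.9292)
step 5: θ'=2.0542 (R=-6.0000) → pose (6.5517, 5.3217, 2.0542)
step 6: θ'=2.9292 (R=0.8571) → pose (5.9734, 5.7611, 2.9292)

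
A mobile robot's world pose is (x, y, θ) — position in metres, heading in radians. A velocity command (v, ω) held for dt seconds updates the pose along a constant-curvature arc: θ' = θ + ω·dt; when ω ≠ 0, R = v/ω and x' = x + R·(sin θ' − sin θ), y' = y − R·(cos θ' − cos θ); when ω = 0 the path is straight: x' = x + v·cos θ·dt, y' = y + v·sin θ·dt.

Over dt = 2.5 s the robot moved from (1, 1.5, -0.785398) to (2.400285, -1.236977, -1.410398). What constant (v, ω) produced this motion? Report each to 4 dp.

v = 1.2500, ω = -0.2500

Δθ = -1.410398 − -0.785398 = -0.625000
ω = Δθ/dt = -0.625000/2.5 = -0.2500
R = −Δy/(cos θ' − cos θ) = -5.0000
v = R·ω = -5.0000·-0.2500 = 1.2500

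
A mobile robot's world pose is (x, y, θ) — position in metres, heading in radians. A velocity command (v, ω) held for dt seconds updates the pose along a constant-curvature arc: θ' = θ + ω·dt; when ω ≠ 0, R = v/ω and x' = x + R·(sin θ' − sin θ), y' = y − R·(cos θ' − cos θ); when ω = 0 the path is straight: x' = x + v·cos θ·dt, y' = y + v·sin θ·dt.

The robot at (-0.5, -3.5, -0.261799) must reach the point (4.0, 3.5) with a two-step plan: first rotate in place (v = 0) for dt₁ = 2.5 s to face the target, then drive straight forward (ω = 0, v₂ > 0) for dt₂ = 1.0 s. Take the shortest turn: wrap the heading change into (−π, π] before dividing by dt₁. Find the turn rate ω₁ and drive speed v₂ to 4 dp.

heading to target = atan2(3.5−-3.5, 4−-0.5) = 0.9995
Δθ = wrap(0.9995 − -0.2618) = 1.2613; ω₁ = Δθ/dt₁ = 0.5045
distance = √((4−-0.5)² + (3.5−-3.5)²) = 8.3217; v₂ = distance/dt₂ = 8.3217

ω₁ = 0.5045, v₂ = 8.3217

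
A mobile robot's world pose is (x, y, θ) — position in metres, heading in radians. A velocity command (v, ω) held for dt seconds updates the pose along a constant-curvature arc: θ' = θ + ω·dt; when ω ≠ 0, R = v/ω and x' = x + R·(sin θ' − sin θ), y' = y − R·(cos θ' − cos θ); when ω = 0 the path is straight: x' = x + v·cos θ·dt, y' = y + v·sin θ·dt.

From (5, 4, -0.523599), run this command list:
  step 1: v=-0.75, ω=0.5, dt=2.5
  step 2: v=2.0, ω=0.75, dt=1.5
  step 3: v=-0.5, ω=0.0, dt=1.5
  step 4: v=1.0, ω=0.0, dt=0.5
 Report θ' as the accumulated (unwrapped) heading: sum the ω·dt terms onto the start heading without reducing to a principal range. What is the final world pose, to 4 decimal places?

step 1: θ'=0.7264 (R=-1.5000) → pose (3.2537, 3.8223, 0.7264)
step 2: θ'=1.8514 (R=2.6667) → pose (4.0449, 6.5543, 1.8514)
step 3: θ'=1.8514 (straight) → pose (4.2526, 5.8337, 1.8514)
step 4: θ'=1.8514 (straight) → pose (4.1142, 6.3141, 1.8514)

(4.1142, 6.3141, 1.8514)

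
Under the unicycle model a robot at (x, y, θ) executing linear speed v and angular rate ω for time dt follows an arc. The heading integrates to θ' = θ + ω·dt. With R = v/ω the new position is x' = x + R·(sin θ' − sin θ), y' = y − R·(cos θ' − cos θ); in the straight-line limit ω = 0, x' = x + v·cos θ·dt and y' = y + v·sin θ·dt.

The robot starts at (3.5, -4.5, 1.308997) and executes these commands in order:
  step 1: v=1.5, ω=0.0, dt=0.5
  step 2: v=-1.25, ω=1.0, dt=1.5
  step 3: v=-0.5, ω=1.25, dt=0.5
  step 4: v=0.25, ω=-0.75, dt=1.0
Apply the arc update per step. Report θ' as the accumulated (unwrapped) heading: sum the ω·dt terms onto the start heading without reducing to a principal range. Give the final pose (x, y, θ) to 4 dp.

(4.4960, -5.2654, 2.6840)

step 1: θ'=1.3090 (straight) → pose (3.6941, -3.7756, 1.3090)
step 2: θ'=2.8090 (R=-1.2500) → pose (4.4934, -5.2806, 2.8090)
step 3: θ'=3.4340 (R=-0.4000) → pose (4.7393, -5.2855, 3.4340)
step 4: θ'=2.6840 (R=-0.3333) → pose (4.4960, -5.2654, 2.6840)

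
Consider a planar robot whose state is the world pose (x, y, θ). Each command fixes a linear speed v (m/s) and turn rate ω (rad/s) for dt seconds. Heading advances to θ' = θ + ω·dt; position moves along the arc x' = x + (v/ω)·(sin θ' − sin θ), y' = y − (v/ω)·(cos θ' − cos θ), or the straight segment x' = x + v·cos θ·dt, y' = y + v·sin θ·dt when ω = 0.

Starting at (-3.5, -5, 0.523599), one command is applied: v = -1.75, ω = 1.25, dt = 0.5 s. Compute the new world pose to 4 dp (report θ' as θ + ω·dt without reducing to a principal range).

(-4.0771, -5.6388, 1.1486)

θ' = 0.5236 + 1.25·0.5 = 1.1486
R = v/ω = -1.75/1.25 = -1.4000
x' = -3.5 + -1.4000·(sin 1.1486 − sin 0.5236) = -4.0771
y' = -5 − -1.4000·(cos 1.1486 − cos 0.5236) = -5.6388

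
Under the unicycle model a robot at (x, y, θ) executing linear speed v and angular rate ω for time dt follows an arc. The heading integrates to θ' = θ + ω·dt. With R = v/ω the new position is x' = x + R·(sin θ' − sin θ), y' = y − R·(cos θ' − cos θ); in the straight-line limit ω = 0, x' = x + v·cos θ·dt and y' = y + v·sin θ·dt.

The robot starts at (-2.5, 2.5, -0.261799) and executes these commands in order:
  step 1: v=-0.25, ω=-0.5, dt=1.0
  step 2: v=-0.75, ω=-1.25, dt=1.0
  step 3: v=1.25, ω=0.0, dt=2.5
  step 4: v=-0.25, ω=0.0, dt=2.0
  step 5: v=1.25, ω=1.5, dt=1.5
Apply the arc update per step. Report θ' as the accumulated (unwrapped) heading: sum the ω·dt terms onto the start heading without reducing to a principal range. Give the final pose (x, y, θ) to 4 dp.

(-3.0144, -0.2279, 0.2382)

step 1: θ'=-0.7618 (R=0.5000) → pose (-2.7157, 2.6212, -0.7618)
step 2: θ'=-2.0118 (R=0.6000) → pose (-2.8442, 3.3114, -2.0118)
step 3: θ'=-2.0118 (straight) → pose (-4.1781, 0.4854, -2.0118)
step 4: θ'=-2.0118 (straight) → pose (-3.9646, 0.9376, -2.0118)
step 5: θ'=0.2382 (R=0.8333) → pose (-3.0144, -0.2279, 0.2382)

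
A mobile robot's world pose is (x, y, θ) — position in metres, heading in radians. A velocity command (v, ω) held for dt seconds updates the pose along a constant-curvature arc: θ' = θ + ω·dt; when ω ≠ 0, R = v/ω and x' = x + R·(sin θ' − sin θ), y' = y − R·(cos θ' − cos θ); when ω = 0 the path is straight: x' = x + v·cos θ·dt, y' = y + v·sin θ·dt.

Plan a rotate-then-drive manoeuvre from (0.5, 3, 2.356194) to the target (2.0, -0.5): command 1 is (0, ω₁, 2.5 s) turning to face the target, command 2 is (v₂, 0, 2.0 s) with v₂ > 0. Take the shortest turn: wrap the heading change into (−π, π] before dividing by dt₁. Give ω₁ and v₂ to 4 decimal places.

ω₁ = 1.1044, v₂ = 1.9039

heading to target = atan2(-0.5−3, 2−0.5) = -1.1659
Δθ = wrap(-1.1659 − 2.3562) = 2.7611; ω₁ = Δθ/dt₁ = 1.1044
distance = √((2−0.5)² + (-0.5−3)²) = 3.8079; v₂ = distance/dt₂ = 1.9039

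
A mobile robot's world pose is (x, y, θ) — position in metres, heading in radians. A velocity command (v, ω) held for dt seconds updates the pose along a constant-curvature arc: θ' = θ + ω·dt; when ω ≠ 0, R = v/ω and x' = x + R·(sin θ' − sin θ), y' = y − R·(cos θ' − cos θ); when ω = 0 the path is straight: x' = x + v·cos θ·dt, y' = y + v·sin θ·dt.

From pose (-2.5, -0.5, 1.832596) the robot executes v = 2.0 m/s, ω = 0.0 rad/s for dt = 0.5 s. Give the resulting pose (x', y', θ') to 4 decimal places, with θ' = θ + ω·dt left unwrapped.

θ' = 1.8326 + 0.0·0.5 = 1.8326
ω = 0 → straight: x' = -2.5 + 2.0·cos(1.8326)·0.5 = -2.7588
y' = -0.5 + 2.0·sin(1.8326)·0.5 = 0.4659

(-2.7588, 0.4659, 1.8326)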